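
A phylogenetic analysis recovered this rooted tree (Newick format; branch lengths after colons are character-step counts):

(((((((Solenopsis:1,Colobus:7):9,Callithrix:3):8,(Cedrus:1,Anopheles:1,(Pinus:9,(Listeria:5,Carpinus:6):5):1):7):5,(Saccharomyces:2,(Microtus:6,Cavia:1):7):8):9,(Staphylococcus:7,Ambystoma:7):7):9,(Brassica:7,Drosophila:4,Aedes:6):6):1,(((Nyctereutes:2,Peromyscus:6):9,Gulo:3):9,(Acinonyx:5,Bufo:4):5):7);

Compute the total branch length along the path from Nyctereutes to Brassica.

The path runs Nyctereutes → … → MRCA → … → Brassica; the MRCA is the root of the tree.
Branch lengths along that path: 2 + 9 + 9 + 7 + 1 + 6 + 7 = 41.

41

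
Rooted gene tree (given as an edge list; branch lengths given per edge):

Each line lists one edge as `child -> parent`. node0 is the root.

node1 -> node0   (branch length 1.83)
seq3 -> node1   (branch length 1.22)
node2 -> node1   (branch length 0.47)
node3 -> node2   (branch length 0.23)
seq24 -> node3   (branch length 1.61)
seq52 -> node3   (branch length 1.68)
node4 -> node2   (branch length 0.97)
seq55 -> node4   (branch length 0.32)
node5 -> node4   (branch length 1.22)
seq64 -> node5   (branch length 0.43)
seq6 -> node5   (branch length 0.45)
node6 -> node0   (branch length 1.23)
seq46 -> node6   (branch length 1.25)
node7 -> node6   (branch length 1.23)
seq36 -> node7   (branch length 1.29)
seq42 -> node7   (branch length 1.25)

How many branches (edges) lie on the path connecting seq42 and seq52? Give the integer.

The MRCA of seq42 and seq52 is the root of the tree.
From seq42 up to that node: 3 branches. From seq52 up to the same node: 4 branches. Total: 3 + 4 = 7.

7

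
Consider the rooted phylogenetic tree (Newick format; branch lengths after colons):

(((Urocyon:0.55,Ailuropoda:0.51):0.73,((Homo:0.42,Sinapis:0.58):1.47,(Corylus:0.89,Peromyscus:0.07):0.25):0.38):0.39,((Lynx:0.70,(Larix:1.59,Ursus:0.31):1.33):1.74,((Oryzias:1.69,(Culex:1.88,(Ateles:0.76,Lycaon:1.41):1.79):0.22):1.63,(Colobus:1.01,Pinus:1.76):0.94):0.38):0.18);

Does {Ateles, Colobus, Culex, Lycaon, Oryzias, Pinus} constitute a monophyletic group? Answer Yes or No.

Yes

The most recent common ancestor of these taxa subtends ((Oryzias,(Culex,(Ateles,Lycaon))),(Colobus,Pinus)).
That clade has exactly 6 tips — every listed taxon and nothing else — so the group is monophyletic.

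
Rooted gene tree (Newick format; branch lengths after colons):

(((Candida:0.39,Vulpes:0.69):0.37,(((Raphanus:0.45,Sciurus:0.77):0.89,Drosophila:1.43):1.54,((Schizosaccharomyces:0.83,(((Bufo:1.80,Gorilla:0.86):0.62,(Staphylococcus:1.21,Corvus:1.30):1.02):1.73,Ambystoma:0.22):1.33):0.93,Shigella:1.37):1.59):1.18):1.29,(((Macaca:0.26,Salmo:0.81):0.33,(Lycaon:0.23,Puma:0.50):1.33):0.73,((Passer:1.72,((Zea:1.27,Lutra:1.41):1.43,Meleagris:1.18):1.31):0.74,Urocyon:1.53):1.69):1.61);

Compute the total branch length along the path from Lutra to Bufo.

The path runs Lutra → … → MRCA → … → Bufo; the MRCA is the root of the tree.
Branch lengths along that path: 1.41 + 1.43 + 1.31 + 0.74 + 1.69 + 1.61 + 1.29 + 1.18 + 1.59 + 0.93 + 1.33 + 1.73 + 0.62 + 1.80 = 18.66.

18.66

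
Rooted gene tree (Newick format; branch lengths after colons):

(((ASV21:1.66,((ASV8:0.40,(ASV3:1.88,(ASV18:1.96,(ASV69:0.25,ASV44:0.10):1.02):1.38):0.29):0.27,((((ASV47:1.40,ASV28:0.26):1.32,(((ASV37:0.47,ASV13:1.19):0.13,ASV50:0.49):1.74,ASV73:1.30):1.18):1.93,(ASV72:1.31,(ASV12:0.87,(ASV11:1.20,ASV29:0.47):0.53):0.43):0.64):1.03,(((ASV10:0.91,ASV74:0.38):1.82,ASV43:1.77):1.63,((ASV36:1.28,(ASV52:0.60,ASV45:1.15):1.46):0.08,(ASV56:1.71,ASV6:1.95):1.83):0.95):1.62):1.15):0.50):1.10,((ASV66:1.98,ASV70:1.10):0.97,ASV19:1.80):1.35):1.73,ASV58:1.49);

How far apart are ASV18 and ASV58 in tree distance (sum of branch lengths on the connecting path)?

The path runs ASV18 → … → MRCA → … → ASV58; the MRCA is the root of the tree.
Branch lengths along that path: 1.96 + 1.38 + 0.29 + 0.27 + 0.50 + 1.10 + 1.73 + 1.49 = 8.72.

8.72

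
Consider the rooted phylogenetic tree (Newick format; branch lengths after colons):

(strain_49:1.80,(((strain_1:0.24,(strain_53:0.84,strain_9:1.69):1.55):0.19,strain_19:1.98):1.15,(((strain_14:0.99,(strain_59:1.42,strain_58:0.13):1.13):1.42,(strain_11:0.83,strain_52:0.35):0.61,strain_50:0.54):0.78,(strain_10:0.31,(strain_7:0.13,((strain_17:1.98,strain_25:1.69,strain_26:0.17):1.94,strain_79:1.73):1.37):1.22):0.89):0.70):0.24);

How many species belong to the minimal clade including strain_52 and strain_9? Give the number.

16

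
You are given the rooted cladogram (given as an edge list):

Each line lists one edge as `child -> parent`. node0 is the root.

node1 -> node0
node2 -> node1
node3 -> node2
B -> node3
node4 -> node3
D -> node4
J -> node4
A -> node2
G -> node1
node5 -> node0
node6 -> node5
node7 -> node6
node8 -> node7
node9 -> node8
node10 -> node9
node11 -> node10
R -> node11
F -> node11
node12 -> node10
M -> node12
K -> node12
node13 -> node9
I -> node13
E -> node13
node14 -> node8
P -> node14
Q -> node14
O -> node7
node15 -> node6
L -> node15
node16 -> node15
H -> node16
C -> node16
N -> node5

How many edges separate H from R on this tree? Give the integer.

The MRCA of H and R is the node subtending ((((((R,F),(M,K)),(I,E)),(P,Q)),O),(L,(H,C))).
From H up to that node: 3 branches. From R up to the same node: 6 branches. Total: 3 + 6 = 9.

9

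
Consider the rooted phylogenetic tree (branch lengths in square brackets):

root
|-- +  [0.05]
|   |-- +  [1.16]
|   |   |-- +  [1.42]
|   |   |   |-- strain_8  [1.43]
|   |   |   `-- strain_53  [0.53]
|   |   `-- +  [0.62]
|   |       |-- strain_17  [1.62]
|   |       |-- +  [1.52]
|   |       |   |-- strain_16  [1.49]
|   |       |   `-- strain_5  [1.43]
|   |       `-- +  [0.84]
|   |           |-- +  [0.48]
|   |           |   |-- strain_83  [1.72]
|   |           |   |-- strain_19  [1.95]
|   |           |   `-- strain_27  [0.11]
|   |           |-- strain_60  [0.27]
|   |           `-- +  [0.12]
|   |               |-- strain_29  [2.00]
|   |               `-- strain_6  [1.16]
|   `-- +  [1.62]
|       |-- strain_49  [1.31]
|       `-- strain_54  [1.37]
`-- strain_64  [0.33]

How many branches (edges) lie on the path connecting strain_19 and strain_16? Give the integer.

5

The MRCA of strain_19 and strain_16 is the node subtending (strain_17,(strain_16,strain_5),((strain_83,strain_19,strain_27),strain_60,(strain_29,strain_6))).
From strain_19 up to that node: 3 branches. From strain_16 up to the same node: 2 branches. Total: 3 + 2 = 5.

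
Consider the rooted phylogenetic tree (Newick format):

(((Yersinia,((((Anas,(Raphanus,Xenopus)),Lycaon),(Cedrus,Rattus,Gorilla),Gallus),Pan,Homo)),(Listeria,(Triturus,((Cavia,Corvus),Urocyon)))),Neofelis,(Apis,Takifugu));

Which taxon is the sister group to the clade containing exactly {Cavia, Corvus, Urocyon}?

The clade containing exactly {Cavia, Corvus, Urocyon} attaches to the tree at the node subtending (Triturus,((Cavia,Corvus),Urocyon)).
The other lineage descending from that same node — the sister group — is the single tip Triturus.

Triturus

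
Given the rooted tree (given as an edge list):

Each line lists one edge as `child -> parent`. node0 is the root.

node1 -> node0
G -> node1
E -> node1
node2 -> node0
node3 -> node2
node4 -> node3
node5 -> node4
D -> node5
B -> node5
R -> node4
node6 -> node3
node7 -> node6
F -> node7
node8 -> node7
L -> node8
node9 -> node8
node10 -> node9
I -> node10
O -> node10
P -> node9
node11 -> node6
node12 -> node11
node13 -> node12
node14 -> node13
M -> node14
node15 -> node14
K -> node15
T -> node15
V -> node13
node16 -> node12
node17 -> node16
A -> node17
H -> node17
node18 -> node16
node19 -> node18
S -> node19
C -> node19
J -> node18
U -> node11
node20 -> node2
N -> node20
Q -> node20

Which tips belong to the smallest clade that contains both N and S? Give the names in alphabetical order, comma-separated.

A, B, C, D, F, H, I, J, K, L, M, N, O, P, Q, R, S, T, U, V

Tracing N: it sits inside (N,Q).
Tracing S: it sits inside (S,C).
The smallest clade enclosing both is ((((D,B),R),((F,(L,((I,O),P))),((((M,(K,T)),V),((A,H),((S,C),J))),U))),(N,Q)); the answer is its 20 terminal taxa in alphabetical order.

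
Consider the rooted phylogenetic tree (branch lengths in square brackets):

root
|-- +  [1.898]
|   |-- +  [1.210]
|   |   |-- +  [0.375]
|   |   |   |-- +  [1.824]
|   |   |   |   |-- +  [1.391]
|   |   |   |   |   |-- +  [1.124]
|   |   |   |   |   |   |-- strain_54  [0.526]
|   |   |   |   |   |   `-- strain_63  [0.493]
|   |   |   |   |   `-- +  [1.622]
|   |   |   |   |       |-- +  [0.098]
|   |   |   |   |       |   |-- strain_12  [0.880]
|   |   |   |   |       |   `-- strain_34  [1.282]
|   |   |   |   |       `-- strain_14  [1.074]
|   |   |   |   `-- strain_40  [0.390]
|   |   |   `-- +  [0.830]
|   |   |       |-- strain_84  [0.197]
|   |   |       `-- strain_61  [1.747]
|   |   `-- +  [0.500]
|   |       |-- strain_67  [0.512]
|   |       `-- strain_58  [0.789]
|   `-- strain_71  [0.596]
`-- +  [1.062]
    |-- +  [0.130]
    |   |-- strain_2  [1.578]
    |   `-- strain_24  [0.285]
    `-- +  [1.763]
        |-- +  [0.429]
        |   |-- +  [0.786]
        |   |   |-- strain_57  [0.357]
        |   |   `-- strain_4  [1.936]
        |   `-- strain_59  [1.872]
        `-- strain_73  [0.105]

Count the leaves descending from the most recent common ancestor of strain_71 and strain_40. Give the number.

11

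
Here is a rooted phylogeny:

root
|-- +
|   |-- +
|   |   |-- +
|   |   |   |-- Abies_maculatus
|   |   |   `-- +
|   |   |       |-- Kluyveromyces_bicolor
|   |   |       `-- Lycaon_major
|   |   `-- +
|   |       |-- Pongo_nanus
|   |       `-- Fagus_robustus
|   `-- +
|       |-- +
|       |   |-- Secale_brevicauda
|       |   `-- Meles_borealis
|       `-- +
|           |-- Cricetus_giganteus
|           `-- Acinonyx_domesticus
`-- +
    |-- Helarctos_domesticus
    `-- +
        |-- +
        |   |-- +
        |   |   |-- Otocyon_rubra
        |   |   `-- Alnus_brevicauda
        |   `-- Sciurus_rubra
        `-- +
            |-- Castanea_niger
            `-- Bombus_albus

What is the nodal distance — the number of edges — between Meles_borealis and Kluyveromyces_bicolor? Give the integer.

7

The MRCA of Meles_borealis and Kluyveromyces_bicolor is the node subtending (((Abies_maculatus,(Kluyveromyces_bicolor,Lycaon_major)),(Pongo_nanus,Fagus_robustus)),((Secale_brevicauda,Meles_borealis),(Cricetus_giganteus,Acinonyx_domesticus))).
From Meles_borealis up to that node: 3 branches. From Kluyveromyces_bicolor up to the same node: 4 branches. Total: 3 + 4 = 7.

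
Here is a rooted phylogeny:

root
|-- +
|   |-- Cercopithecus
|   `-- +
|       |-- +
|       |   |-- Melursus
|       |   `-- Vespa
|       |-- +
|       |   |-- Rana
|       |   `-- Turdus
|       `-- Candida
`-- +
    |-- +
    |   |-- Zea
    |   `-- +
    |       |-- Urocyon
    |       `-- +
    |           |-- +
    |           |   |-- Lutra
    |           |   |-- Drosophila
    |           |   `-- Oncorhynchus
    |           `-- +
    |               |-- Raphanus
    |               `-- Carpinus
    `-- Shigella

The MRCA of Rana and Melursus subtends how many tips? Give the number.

5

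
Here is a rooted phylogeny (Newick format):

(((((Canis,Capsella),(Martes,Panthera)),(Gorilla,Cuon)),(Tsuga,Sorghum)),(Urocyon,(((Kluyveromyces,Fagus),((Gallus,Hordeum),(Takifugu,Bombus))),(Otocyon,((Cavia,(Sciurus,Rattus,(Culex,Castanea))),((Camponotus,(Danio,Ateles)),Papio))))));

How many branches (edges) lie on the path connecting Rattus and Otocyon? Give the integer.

5

The MRCA of Rattus and Otocyon is the node subtending (Otocyon,((Cavia,(Sciurus,Rattus,(Culex,Castanea))),((Camponotus,(Danio,Ateles)),Papio))).
From Rattus up to that node: 4 branches. From Otocyon up to the same node: 1 branch. Total: 4 + 1 = 5.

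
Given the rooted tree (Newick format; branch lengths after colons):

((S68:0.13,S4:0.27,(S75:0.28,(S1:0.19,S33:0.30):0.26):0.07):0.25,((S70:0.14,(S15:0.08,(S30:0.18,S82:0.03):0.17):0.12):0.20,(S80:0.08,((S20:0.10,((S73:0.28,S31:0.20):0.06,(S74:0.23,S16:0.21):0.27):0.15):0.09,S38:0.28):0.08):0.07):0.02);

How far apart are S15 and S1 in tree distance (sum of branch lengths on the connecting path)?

1.19

The path runs S15 → … → MRCA → … → S1; the MRCA is the root of the tree.
Branch lengths along that path: 0.08 + 0.12 + 0.20 + 0.02 + 0.25 + 0.07 + 0.26 + 0.19 = 1.19.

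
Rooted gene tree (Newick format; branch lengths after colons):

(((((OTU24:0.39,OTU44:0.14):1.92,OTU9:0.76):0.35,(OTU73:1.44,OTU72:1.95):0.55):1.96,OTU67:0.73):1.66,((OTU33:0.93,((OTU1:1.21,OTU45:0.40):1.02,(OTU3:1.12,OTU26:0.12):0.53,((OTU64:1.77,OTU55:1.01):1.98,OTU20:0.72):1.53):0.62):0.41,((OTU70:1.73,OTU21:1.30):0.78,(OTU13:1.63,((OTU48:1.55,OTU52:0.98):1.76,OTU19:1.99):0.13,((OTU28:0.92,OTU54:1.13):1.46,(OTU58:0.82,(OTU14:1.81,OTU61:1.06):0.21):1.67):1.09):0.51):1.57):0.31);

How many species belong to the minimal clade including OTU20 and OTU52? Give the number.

19

The MRCA of OTU20 and OTU52 is the node subtending ((OTU33,((OTU1,OTU45),(OTU3,OTU26),((OTU64,OTU55),OTU20))),((OTU70,OTU21),(OTU13,((OTU48,OTU52),OTU19),((OTU28,OTU54),(OTU58,(OTU14,OTU61)))))).
That clade contains 19 terminal taxa: OTU1, OTU13, OTU14, OTU19, OTU20, OTU21, OTU26, OTU28, OTU3, OTU33, OTU45, OTU48, OTU52, OTU54, OTU55, OTU58, OTU61, OTU64, OTU70.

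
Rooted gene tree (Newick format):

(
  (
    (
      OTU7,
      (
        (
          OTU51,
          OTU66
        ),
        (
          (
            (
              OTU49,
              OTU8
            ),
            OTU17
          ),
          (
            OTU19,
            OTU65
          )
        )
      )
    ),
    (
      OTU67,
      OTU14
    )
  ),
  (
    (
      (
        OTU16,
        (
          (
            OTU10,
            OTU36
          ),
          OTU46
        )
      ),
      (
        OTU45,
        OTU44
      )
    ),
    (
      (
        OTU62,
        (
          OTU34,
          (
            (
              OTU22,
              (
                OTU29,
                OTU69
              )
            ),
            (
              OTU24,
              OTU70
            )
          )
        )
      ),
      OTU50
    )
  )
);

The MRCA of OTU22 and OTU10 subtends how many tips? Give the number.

The MRCA of OTU22 and OTU10 is the node subtending (((OTU16,((OTU10,OTU36),OTU46)),(OTU45,OTU44)),((OTU62,(OTU34,((OTU22,(OTU29,OTU69)),(OTU24,OTU70)))),OTU50)).
That clade contains 14 terminal taxa: OTU10, OTU16, OTU22, OTU24, OTU29, OTU34, OTU36, OTU44, OTU45, OTU46, OTU50, OTU62, OTU69, OTU70.

14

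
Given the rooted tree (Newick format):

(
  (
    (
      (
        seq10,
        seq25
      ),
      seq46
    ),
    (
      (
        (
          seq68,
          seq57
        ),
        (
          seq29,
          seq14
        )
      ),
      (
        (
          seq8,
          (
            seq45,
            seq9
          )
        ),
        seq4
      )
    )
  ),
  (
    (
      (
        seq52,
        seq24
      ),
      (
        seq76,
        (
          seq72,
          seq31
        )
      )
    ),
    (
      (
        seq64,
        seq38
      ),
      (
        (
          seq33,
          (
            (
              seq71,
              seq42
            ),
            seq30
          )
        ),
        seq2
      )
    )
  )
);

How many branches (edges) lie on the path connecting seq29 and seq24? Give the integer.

9

The MRCA of seq29 and seq24 is the root of the tree.
From seq29 up to that node: 5 branches. From seq24 up to the same node: 4 branches. Total: 5 + 4 = 9.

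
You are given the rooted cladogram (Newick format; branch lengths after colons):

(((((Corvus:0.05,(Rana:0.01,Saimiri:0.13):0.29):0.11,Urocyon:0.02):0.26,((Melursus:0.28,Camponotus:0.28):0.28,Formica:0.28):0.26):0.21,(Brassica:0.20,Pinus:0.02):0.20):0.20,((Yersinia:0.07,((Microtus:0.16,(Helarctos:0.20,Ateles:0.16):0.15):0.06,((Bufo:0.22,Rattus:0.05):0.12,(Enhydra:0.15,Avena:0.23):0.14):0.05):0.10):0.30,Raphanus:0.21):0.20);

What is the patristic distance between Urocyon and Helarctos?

The path runs Urocyon → … → MRCA → … → Helarctos; the MRCA is the root of the tree.
Branch lengths along that path: 0.02 + 0.26 + 0.21 + 0.20 + 0.20 + 0.30 + 0.10 + 0.06 + 0.15 + 0.20 = 1.70.

1.70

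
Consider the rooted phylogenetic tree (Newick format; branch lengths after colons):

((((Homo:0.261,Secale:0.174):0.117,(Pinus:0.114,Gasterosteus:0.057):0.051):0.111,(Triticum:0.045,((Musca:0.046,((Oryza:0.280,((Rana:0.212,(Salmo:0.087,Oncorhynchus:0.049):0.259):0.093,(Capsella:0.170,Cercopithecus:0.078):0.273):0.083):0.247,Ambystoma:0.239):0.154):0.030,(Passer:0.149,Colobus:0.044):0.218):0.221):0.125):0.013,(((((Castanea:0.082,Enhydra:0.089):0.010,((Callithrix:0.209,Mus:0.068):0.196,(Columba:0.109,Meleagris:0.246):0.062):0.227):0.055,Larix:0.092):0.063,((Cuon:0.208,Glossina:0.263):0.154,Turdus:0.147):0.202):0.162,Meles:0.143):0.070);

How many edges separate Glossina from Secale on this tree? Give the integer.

9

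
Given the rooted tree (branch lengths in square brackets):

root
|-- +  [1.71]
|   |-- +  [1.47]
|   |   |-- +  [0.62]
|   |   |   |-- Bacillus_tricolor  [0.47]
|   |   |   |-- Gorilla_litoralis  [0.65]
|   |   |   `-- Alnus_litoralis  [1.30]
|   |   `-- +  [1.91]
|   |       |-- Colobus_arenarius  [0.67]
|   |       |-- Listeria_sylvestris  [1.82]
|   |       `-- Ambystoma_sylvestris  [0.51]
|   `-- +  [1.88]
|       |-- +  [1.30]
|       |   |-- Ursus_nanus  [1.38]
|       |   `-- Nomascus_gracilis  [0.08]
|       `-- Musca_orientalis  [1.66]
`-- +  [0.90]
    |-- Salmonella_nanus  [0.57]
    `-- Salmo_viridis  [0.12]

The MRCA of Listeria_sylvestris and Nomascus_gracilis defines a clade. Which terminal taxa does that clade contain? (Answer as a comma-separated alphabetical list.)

Tracing Listeria_sylvestris: it sits inside (Colobus_arenarius,Listeria_sylvestris,Ambystoma_sylvestris).
Tracing Nomascus_gracilis: it sits inside (Ursus_nanus,Nomascus_gracilis).
The smallest clade enclosing both is (((Bacillus_tricolor,Gorilla_litoralis,Alnus_litoralis),(Colobus_arenarius,Listeria_sylvestris,Ambystoma_sylvestris)),((Ursus_nanus,Nomascus_gracilis),Musca_orientalis)); the answer is its 9 terminal taxa in alphabetical order.

Alnus_litoralis, Ambystoma_sylvestris, Bacillus_tricolor, Colobus_arenarius, Gorilla_litoralis, Listeria_sylvestris, Musca_orientalis, Nomascus_gracilis, Ursus_nanus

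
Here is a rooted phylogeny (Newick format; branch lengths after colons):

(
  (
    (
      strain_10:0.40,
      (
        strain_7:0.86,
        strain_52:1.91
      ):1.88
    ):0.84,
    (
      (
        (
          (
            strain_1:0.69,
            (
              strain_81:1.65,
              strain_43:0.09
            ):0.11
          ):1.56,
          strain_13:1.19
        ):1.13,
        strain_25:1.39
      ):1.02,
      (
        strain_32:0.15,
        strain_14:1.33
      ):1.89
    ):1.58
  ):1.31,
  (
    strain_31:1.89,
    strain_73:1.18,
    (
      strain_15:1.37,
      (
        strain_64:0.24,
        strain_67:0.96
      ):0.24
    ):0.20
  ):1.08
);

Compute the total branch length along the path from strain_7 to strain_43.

9.07

The path runs strain_7 → … → MRCA → … → strain_43; the MRCA is the node subtending ((strain_10,(strain_7,strain_52)),((((strain_1,(strain_81,strain_43)),strain_13),strain_25),(strain_32,strain_14))).
Branch lengths along that path: 0.86 + 1.88 + 0.84 + 1.58 + 1.02 + 1.13 + 1.56 + 0.11 + 0.09 = 9.07.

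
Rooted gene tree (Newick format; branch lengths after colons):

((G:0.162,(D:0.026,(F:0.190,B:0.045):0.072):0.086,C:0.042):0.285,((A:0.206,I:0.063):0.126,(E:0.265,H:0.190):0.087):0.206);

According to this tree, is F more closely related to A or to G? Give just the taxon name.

G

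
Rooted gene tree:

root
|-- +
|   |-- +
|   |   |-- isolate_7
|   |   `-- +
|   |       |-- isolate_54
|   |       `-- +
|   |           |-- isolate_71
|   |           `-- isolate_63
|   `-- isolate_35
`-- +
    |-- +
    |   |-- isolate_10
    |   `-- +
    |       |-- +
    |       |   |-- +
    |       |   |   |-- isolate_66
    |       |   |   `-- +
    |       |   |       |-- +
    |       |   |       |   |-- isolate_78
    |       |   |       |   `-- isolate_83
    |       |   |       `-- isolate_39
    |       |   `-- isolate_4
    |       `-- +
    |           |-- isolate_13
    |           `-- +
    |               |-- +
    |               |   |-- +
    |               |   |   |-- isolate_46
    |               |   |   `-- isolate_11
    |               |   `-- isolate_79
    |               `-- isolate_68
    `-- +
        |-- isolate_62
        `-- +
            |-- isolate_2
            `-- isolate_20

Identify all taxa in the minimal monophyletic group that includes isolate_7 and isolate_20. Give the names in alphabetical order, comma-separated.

Tracing isolate_7: it sits inside (isolate_7,(isolate_54,(isolate_71,isolate_63))).
Tracing isolate_20: it sits inside (isolate_2,isolate_20).
The smallest clade enclosing both is the whole tree (their MRCA is the root), so the answer is all 19 tips in alphabetical order.

isolate_10, isolate_11, isolate_13, isolate_2, isolate_20, isolate_35, isolate_39, isolate_4, isolate_46, isolate_54, isolate_62, isolate_63, isolate_66, isolate_68, isolate_7, isolate_71, isolate_78, isolate_79, isolate_83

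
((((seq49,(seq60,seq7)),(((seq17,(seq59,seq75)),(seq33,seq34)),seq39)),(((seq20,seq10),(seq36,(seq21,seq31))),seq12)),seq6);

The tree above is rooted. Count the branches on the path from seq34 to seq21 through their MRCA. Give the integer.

The MRCA of seq34 and seq21 is the node subtending (((seq49,(seq60,seq7)),(((seq17,(seq59,seq75)),(seq33,seq34)),seq39)),(((seq20,seq10),(seq36,(seq21,seq31))),seq12)).
From seq34 up to that node: 5 branches. From seq21 up to the same node: 5 branches. Total: 5 + 5 = 10.

10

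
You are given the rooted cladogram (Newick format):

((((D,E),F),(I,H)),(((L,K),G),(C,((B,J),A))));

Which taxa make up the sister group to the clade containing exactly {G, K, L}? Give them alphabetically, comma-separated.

The clade containing exactly {G, K, L} attaches to the tree at the node subtending (((L,K),G),(C,((B,J),A))).
The other lineage descending from that same node — the sister group — is (C,((B,J),A)); its 4 tips in alphabetical order are the answer.

A, B, C, J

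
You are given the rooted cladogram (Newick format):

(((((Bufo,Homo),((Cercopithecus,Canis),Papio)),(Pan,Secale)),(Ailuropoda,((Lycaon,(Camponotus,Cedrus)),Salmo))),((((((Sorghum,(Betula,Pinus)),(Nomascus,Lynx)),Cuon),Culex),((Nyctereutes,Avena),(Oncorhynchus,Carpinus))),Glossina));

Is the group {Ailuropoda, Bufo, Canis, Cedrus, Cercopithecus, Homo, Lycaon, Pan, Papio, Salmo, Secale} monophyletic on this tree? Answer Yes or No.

The MRCA of the listed taxa subtends ((((Bufo,Homo),((Cercopithecus,Canis),Papio)),(Pan,Secale)),(Ailuropoda,((Lycaon,(Camponotus,Cedrus)),Salmo))).
That clade also contains Camponotus, which is not in the proposed group, so the group is not monophyletic.

No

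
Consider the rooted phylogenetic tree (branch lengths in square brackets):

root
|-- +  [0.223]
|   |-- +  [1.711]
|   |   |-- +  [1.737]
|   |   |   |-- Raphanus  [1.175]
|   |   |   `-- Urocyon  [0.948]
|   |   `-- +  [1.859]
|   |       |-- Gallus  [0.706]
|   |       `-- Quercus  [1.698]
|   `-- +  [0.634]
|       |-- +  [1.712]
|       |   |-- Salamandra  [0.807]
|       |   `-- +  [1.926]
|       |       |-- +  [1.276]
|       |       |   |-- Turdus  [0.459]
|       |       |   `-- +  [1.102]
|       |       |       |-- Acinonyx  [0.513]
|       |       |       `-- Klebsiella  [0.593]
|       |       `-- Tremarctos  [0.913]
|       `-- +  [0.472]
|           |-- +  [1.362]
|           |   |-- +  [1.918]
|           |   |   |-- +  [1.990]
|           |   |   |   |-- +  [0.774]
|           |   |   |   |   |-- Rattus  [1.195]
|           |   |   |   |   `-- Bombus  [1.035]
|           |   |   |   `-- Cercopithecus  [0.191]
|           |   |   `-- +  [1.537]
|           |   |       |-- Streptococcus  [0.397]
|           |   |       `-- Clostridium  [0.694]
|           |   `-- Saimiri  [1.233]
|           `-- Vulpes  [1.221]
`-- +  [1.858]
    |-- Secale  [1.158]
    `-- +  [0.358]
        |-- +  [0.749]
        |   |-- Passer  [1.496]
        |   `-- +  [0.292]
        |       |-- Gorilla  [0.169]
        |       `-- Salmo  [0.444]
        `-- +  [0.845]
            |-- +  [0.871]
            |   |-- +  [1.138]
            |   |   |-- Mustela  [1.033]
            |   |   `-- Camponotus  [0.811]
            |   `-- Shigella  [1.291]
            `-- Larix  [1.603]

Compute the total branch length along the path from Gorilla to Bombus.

The path runs Gorilla → … → MRCA → … → Bombus; the MRCA is the root of the tree.
Branch lengths along that path: 0.169 + 0.292 + 0.749 + 0.358 + 1.858 + 0.223 + 0.634 + 0.472 + 1.362 + 1.918 + 1.990 + 0.774 + 1.035 = 11.834.

11.834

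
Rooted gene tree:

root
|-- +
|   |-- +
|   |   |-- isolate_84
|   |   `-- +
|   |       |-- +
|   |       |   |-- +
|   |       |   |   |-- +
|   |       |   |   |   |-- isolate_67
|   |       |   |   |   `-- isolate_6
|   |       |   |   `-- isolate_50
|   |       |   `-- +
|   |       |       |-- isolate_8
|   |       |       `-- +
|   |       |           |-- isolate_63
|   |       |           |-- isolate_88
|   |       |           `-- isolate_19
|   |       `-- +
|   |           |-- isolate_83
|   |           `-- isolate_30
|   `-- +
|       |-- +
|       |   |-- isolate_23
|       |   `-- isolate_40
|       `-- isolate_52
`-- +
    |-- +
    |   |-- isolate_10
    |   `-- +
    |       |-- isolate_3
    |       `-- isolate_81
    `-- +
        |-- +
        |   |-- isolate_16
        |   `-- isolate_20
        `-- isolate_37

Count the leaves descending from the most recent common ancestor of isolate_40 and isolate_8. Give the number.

The MRCA of isolate_40 and isolate_8 is the node subtending ((isolate_84,((((isolate_67,isolate_6),isolate_50),(isolate_8,(isolate_63,isolate_88,isolate_19))),(isolate_83,isolate_30))),((isolate_23,isolate_40),isolate_52)).
That clade contains 13 terminal taxa: isolate_19, isolate_23, isolate_30, isolate_40, isolate_50, isolate_52, isolate_6, isolate_63, isolate_67, isolate_8, isolate_83, isolate_84, isolate_88.

13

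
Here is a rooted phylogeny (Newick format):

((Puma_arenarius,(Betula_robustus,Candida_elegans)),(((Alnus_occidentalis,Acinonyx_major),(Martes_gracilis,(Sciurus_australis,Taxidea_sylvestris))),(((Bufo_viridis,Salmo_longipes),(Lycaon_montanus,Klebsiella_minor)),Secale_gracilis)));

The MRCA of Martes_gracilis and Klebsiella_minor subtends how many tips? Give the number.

10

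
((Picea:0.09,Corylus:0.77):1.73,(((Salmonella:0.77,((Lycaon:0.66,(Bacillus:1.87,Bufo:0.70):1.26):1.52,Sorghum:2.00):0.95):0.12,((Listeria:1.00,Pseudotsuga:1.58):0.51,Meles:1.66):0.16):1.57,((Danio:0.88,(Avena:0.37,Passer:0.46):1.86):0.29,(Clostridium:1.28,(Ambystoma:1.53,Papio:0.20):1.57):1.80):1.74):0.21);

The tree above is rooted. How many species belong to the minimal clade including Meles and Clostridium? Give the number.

The MRCA of Meles and Clostridium is the node subtending (((Salmonella,((Lycaon,(Bacillus,Bufo)),Sorghum)),((Listeria,Pseudotsuga),Meles)),((Danio,(Avena,Passer)),(Clostridium,(Ambystoma,Papio)))).
That clade contains 14 terminal taxa: Ambystoma, Avena, Bacillus, Bufo, Clostridium, Danio, Listeria, Lycaon, Meles, Papio, Passer, Pseudotsuga, Salmonella, Sorghum.

14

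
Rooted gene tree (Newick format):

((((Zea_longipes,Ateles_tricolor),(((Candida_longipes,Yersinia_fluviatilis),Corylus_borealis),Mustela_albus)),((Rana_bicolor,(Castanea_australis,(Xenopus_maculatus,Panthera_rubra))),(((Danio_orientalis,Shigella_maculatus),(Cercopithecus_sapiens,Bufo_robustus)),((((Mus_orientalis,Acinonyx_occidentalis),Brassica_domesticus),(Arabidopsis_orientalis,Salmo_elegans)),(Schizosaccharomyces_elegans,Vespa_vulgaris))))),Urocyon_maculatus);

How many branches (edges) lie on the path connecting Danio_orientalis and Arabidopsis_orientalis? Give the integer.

7

The MRCA of Danio_orientalis and Arabidopsis_orientalis is the node subtending (((Danio_orientalis,Shigella_maculatus),(Cercopithecus_sapiens,Bufo_robustus)),((((Mus_orientalis,Acinonyx_occidentalis),Brassica_domesticus),(Arabidopsis_orientalis,Salmo_elegans)),(Schizosaccharomyces_elegans,Vespa_vulgaris))).
From Danio_orientalis up to that node: 3 branches. From Arabidopsis_orientalis up to the same node: 4 branches. Total: 3 + 4 = 7.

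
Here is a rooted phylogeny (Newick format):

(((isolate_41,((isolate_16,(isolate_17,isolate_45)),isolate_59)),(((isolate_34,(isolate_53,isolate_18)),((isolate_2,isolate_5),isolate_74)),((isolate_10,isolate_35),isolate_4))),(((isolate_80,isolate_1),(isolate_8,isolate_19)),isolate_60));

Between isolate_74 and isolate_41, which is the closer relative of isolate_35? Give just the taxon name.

isolate_74

The MRCA of isolate_35 and isolate_74 subtends (((isolate_34,(isolate_53,isolate_18)),((isolate_2,isolate_5),isolate_74)),((isolate_10,isolate_35),isolate_4)) (9 taxa).
The MRCA of isolate_35 and isolate_41 subtends ((isolate_41,((isolate_16,(isolate_17,isolate_45)),isolate_59)),(((isolate_34,(isolate_53,isolate_18)),((isolate_2,isolate_5),isolate_74)),((isolate_10,isolate_35),isolate_4))) (14 taxa).
The first is nested inside the second, so isolate_35 shares a more recent common ancestor with isolate_74.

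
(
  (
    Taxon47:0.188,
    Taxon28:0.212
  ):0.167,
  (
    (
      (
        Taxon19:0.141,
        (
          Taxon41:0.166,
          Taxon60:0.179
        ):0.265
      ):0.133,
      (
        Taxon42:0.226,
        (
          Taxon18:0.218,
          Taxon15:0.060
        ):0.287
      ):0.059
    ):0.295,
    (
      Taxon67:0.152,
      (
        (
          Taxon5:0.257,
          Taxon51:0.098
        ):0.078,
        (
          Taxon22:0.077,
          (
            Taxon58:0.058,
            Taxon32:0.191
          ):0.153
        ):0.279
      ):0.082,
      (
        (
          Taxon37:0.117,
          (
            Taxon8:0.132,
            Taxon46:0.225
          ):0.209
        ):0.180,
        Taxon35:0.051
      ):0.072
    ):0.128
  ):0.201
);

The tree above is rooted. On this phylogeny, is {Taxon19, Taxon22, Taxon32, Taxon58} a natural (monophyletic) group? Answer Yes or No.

No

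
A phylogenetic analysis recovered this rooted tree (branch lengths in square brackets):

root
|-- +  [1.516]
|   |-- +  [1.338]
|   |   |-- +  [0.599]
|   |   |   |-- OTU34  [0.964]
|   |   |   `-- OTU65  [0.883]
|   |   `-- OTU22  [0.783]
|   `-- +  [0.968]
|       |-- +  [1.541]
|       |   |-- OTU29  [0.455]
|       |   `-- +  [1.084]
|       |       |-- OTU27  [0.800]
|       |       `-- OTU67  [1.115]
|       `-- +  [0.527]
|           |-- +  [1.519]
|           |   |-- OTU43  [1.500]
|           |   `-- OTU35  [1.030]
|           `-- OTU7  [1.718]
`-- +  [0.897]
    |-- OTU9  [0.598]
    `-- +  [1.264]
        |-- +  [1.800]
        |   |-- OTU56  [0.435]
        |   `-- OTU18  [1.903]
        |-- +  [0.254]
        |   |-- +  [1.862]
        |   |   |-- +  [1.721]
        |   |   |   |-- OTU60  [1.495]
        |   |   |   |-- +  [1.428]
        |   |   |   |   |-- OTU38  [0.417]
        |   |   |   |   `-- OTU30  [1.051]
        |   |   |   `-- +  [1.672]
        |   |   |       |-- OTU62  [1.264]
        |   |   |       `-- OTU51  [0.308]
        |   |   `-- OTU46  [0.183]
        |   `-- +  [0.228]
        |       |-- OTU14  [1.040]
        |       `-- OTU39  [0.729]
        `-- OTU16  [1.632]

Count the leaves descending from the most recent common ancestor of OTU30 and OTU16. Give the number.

The MRCA of OTU30 and OTU16 is the node subtending ((OTU56,OTU18),(((OTU60,(OTU38,OTU30),(OTU62,OTU51)),OTU46),(OTU14,OTU39)),OTU16).
That clade contains 11 terminal taxa: OTU14, OTU16, OTU18, OTU30, OTU38, OTU39, OTU46, OTU51, OTU56, OTU60, OTU62.

11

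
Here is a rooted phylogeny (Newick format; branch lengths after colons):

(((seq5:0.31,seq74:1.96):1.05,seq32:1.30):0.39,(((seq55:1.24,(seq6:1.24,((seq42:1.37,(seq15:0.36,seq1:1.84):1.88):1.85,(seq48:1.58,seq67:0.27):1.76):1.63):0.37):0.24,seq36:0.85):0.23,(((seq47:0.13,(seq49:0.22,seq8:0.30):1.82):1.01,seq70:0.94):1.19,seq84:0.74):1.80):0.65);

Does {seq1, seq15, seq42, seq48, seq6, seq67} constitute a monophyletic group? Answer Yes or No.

The most recent common ancestor of these taxa subtends (seq6,((seq42,(seq15,seq1)),(seq48,seq67))).
That clade has exactly 6 tips — every listed taxon and nothing else — so the group is monophyletic.

Yes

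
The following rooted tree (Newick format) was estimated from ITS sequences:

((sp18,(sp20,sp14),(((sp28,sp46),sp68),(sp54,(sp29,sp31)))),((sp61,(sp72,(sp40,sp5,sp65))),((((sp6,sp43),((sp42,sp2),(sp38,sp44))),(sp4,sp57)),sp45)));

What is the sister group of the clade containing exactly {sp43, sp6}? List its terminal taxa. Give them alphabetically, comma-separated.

The clade containing exactly {sp43, sp6} attaches to the tree at the node subtending ((sp6,sp43),((sp42,sp2),(sp38,sp44))).
The other lineage descending from that same node — the sister group — is ((sp42,sp2),(sp38,sp44)); its 4 tips in alphabetical order are the answer.

sp2, sp38, sp42, sp44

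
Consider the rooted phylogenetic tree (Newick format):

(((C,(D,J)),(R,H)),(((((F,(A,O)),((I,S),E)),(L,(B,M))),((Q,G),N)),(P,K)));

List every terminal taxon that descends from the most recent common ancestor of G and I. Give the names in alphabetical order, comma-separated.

Tracing G: it sits inside (Q,G).
Tracing I: it sits inside (I,S).
The smallest clade enclosing both is ((((F,(A,O)),((I,S),E)),(L,(B,M))),((Q,G),N)); the answer is its 12 terminal taxa in alphabetical order.

A, B, E, F, G, I, L, M, N, O, Q, S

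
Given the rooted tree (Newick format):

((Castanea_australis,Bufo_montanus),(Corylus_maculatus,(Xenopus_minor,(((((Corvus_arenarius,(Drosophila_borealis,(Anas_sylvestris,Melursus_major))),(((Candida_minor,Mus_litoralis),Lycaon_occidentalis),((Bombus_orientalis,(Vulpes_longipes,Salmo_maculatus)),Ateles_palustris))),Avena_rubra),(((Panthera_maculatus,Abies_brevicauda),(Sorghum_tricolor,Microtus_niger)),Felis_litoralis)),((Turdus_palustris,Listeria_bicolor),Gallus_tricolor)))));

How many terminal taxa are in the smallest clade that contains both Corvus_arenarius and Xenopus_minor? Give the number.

The MRCA of Corvus_arenarius and Xenopus_minor is the node subtending (Xenopus_minor,(((((Corvus_arenarius,(Drosophila_borealis,(Anas_sylvestris,Melursus_major))),(((Candida_minor,Mus_litoralis),Lycaon_occidentalis),((Bombus_orientalis,(Vulpes_longipes,Salmo_maculatus)),Ateles_palustris))),Avena_rubra),(((Panthera_maculatus,Abies_brevicauda),(Sorghum_tricolor,Microtus_niger)),Felis_litoralis)),((Turdus_palustris,Listeria_bicolor),Gallus_tricolor))).
That clade contains 21 terminal taxa: Abies_brevicauda, Anas_sylvestris, Ateles_palustris, Avena_rubra, Bombus_orientalis, Candida_minor, Corvus_arenarius, Drosophila_borealis, Felis_litoralis, Gallus_tricolor, Listeria_bicolor, Lycaon_occidentalis, Melursus_major, Microtus_niger, Mus_litoralis, Panthera_maculatus, Salmo_maculatus, Sorghum_tricolor, Turdus_palustris, Vulpes_longipes, Xenopus_minor.

21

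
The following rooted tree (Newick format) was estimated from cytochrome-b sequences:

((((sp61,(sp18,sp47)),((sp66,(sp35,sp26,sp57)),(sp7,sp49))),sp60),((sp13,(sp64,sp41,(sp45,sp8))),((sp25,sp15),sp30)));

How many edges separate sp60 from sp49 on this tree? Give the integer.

The MRCA of sp60 and sp49 is the node subtending (((sp61,(sp18,sp47)),((sp66,(sp35,sp26,sp57)),(sp7,sp49))),sp60).
From sp60 up to that node: 1 branch. From sp49 up to the same node: 4 branches. Total: 1 + 4 = 5.

5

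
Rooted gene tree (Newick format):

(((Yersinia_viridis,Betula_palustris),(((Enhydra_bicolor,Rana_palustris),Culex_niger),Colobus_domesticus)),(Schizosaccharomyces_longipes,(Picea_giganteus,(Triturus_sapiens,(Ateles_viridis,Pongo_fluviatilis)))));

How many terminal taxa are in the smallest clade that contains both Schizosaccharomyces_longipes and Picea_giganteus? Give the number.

5

The MRCA of Schizosaccharomyces_longipes and Picea_giganteus is the node subtending (Schizosaccharomyces_longipes,(Picea_giganteus,(Triturus_sapiens,(Ateles_viridis,Pongo_fluviatilis)))).
That clade contains 5 terminal taxa: Ateles_viridis, Picea_giganteus, Pongo_fluviatilis, Schizosaccharomyces_longipes, Triturus_sapiens.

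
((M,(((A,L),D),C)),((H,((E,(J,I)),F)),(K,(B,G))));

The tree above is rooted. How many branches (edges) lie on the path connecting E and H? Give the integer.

4

The MRCA of E and H is the node subtending (H,((E,(J,I)),F)).
From E up to that node: 3 branches. From H up to the same node: 1 branch. Total: 3 + 1 = 4.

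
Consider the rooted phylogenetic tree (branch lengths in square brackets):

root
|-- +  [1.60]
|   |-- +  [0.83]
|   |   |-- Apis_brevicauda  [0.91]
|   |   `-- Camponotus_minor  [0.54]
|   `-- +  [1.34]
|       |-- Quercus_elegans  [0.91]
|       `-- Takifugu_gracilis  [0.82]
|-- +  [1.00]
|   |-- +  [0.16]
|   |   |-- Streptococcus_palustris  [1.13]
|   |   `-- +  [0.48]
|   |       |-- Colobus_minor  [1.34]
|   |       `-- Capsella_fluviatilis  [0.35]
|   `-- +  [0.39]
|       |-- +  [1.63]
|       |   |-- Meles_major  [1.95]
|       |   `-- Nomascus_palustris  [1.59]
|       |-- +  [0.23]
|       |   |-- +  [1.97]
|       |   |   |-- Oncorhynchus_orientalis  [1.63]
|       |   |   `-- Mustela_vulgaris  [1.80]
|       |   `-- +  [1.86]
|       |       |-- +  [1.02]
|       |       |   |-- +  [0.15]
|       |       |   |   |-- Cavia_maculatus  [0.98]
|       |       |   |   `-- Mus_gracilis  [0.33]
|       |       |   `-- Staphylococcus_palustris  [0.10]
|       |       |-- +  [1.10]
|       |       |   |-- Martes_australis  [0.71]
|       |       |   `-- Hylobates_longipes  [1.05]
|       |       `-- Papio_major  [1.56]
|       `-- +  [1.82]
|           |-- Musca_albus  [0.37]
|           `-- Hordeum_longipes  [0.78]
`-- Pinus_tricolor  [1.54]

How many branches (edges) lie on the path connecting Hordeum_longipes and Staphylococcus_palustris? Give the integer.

The MRCA of Hordeum_longipes and Staphylococcus_palustris is the node subtending ((Meles_major,Nomascus_palustris),((Oncorhynchus_orientalis,Mustela_vulgaris),(((Cavia_maculatus,Mus_gracilis),Staphylococcus_palustris),(Martes_australis,Hylobates_longipes),Papio_major)),(Musca_albus,Hordeum_longipes)).
From Hordeum_longipes up to that node: 2 branches. From Staphylococcus_palustris up to the same node: 4 branches. Total: 2 + 4 = 6.

6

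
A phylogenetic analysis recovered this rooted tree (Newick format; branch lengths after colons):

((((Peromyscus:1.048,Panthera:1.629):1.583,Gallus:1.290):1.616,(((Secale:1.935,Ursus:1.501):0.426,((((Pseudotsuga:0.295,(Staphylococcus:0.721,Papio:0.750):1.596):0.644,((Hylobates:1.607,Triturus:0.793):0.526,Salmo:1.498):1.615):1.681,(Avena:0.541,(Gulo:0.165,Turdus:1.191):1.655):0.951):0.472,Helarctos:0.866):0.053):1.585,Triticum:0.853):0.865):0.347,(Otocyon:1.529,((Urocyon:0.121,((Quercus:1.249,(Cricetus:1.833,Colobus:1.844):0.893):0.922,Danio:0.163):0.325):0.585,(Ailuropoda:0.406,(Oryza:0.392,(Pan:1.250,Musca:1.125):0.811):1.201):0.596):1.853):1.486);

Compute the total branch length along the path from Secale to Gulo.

The path runs Secale → … → MRCA → … → Gulo; the MRCA is the node subtending ((Secale,Ursus),((((Pseudotsuga,(Staphylococcus,Papio)),((Hylobates,Triturus),Salmo)),(Avena,(Gulo,Turdus))),Helarctos)).
Branch lengths along that path: 1.935 + 0.426 + 0.053 + 0.472 + 0.951 + 1.655 + 0.165 = 5.657.

5.657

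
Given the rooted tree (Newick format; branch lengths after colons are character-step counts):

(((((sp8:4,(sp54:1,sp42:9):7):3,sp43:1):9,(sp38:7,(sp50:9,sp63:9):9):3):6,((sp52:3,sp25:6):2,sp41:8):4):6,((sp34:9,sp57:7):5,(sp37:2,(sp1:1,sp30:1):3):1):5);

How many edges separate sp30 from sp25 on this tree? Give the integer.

8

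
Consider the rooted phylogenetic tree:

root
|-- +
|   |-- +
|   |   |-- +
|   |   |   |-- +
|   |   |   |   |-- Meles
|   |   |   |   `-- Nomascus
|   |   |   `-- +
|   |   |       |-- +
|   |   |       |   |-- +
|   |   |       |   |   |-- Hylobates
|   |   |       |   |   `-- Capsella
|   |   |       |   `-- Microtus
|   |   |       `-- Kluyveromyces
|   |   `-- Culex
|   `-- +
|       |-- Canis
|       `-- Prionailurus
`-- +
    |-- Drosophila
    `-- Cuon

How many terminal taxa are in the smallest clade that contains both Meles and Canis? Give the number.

9

The MRCA of Meles and Canis is the node subtending ((((Meles,Nomascus),(((Hylobates,Capsella),Microtus),Kluyveromyces)),Culex),(Canis,Prionailurus)).
That clade contains 9 terminal taxa: Canis, Capsella, Culex, Hylobates, Kluyveromyces, Meles, Microtus, Nomascus, Prionailurus.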